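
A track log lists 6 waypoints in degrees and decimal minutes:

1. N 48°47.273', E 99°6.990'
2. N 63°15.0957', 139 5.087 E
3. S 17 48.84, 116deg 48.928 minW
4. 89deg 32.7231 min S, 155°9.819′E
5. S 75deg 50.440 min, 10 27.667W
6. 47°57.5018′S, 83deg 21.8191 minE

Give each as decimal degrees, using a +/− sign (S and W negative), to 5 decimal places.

1. 48.78788, 99.11650
2. 63.25160, 139.08478
3. -17.81400, -116.81547
4. -89.54539, 155.16365
5. -75.84067, -10.46112
6. -47.95836, 83.36365

Point 1:
  Latitude: 48 + 47.273/60 = 48.787883
  N → positive
  λ: 6.99′ = 0.116500°; total 99.116500
  E ⇒ keep positive
Point 2:
  Lat: 63 + 15.0957/60 = 63.251595
  N → positive
  Lon: 5.087′ = 0.084783°; total 139.084783
  E ⇒ keep positive
Point 3:
  φ: 48.84′ = 0.814000°; total 17.814000
  hemisphere S, so the sign is −
  Lon: 116 + 48.928/60 = 116.815467
  hemisphere W, so the sign is −
Point 4:
  Latitude: 32.7231′ = 0.545385°; total 89.545385
  hemisphere S, so the sign is −
  λ: 9.819′ = 0.163650°; total 155.163650
  E → positive
Point 5:
  φ: 75 + 50.44/60 = 75.840667
  S ⇒ negate
  Longitude: 27.667′ = 0.461117°; total 10.461117
  hemisphere W, so the sign is −
Point 6:
  φ: 57.5018′ = 0.958363°; total 47.958363
  hemisphere S, so the sign is −
  Longitude: 83 + 21.8191/60 = 83.363652
  E → positive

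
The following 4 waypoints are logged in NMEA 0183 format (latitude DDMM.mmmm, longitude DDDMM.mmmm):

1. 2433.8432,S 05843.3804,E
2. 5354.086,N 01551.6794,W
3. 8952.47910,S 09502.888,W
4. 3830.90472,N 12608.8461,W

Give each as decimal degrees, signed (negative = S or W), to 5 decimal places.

1. -24.56405, 58.72301
2. 53.90143, -15.86132
3. -89.87465, -95.04813
4. 38.51508, -126.14744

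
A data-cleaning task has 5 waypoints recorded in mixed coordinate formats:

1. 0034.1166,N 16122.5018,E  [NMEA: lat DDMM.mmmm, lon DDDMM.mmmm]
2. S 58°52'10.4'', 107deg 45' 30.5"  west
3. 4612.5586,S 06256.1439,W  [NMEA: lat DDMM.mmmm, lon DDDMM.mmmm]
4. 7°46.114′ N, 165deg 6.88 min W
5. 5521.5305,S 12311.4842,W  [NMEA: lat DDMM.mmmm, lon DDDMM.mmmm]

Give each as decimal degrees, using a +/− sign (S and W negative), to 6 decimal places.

Point 1:
  Latitude: degrees = first 2 digits = 0, minutes = 34.1166; 0 + 34.1166/60 = 0.5686100
  N ⇒ keep positive
  λ: split at 3 digits → 161° and 22.5018′; 161 + 22.5018/60 = 161.3750300
  E ⇒ keep positive
Point 2:
  Latitude: 52′ + 10.4″ = 52.17333′; 58 + 52.17333/60 = 58.8695556
  S ⇒ negate
  Longitude: 107° + 45/60 + 30.5/3600 = 107 + 0.750000 + 0.008472 = 107.7584722
  W → negative
Point 3:
  φ: split at 2 digits → 46° and 12.5586′; 46 + 12.5586/60 = 46.2093100
  S ⇒ negate
  Longitude: degrees = first 3 digits = 62, minutes = 56.1439; 62 + 56.1439/60 = 62.9357317
  hemisphere W, so the sign is −
Point 4:
  Latitude: 46.114′ = 0.768567°; total 7.7685667
  N ⇒ keep positive
  Longitude: 165 + 6.88/60 = 165.1146667
  W → negative
Point 5:
  Lat: split at 2 digits → 55° and 21.5305′; 55 + 21.5305/60 = 55.3588417
  S ⇒ negate
  λ: degrees = first 3 digits = 123, minutes = 11.4842; 123 + 11.4842/60 = 123.1914033
  W → negative

1. 0.568610, 161.375030
2. -58.869556, -107.758472
3. -46.209310, -62.935732
4. 7.768567, -165.114667
5. -55.358842, -123.191403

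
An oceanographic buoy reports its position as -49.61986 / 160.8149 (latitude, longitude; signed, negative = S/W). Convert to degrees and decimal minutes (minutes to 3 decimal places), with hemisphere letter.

49° 37.192′ S, 160° 48.894′ E

Latitude is negative → S; |value| = 49.619860
Latitude: 49° + 0.619860 × 60 = 49° 37.19160′
Longitude: minutes = (160.814900 − 160) × 60 = 48.89400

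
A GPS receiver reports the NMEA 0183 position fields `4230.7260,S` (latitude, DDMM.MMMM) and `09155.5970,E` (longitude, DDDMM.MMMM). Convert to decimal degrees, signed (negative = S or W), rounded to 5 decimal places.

-42.51210, 91.92662

Lat: split at 2 digits → 42° and 30.726′; 42 + 30.726/60 = 42.512100
hemisphere S, so the sign is −
Lon: degrees = first 3 digits = 91, minutes = 55.597; 91 + 55.597/60 = 91.926617
E ⇒ keep positive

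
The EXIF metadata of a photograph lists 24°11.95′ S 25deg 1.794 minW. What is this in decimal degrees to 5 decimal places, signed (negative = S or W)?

Lat: 24 + 11.95/60 = 24.199167
hemisphere S, so the sign is −
λ: 25 + 1.794/60 = 25.029900
W → negative

-24.19917, -25.02990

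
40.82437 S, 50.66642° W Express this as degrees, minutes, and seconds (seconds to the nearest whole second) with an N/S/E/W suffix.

Latitude: 0.824370 × 60 = 49.46220′ → 49′, remainder × 60 = 27.73″
Longitude: 0.666420 × 60 = 39.98520′ → 39′, remainder × 60 = 59.11″

40°49′28″ S, 50°39′59″ W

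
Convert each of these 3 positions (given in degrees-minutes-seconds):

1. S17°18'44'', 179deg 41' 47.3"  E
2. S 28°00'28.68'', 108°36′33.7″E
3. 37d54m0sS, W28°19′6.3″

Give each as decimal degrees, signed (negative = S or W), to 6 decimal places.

Point 1:
  Latitude: 17 + 18/60 + 44/3600 = 17.3122222
  hemisphere S, so the sign is −
  Lon: 179 + 41/60 + 47.3/3600 = 179.6964722
  E ⇒ keep positive
Point 2:
  Lat: 28 + 0/60 + 28.68/3600 = 28.0079667
  S → negative
  Lon: 36′ + 33.7″ = 36.56167′; 108 + 36.56167/60 = 108.6093611
  E ⇒ keep positive
Point 3:
  Latitude: 54′ + 0″ = 54.00000′; 37 + 54.00000/60 = 37.9000000
  hemisphere S, so the sign is −
  λ: 19′ + 6.3″ = 19.10500′; 28 + 19.10500/60 = 28.3184167
  hemisphere W, so the sign is −

1. -17.312222, 179.696472
2. -28.007967, 108.609361
3. -37.900000, -28.318417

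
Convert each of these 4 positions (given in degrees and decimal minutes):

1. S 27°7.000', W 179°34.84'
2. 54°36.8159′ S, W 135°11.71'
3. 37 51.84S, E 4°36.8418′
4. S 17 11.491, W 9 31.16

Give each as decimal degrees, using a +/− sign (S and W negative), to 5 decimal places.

1. -27.11667, -179.58067
2. -54.61360, -135.19517
3. -37.86400, 4.61403
4. -17.19152, -9.51933

Point 1:
  Latitude: 27 + 7/60 = 27.116667
  S ⇒ negate
  λ: 179 + 34.84/60 = 179.580667
  W ⇒ negate
Point 2:
  φ: 36.8159′ = 0.613598°; total 54.613598
  S → negative
  Longitude: 11.71′ = 0.195167°; total 135.195167
  W ⇒ negate
Point 3:
  φ: 51.84′ = 0.864000°; total 37.864000
  S ⇒ negate
  Longitude: 4 + 36.8418/60 = 4.614030
  E ⇒ keep positive
Point 4:
  Latitude: 17 + 11.491/60 = 17.191517
  hemisphere S, so the sign is −
  λ: 31.16′ = 0.519333°; total 9.519333
  W → negative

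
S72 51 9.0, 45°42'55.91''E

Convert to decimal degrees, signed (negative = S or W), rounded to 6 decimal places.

-72.852500, 45.715531

Lat: 72° + 51/60 + 9/3600 = 72 + 0.850000 + 0.002500 = 72.8525000
S ⇒ negate
Longitude: 45 + 42/60 + 55.91/3600 = 45.7155306
E ⇒ keep positive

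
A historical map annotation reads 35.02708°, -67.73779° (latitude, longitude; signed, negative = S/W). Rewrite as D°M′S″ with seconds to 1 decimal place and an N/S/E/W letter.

φ: 0.027080° → 1.62480′; 0.62480 × 60 = 37.488″
Longitude is negative → W; |value| = 67.737790
λ: whole degrees 67; 44.26740′ → 44′ and 16.044″

35°01′37.5″ N, 67°44′16.0″ W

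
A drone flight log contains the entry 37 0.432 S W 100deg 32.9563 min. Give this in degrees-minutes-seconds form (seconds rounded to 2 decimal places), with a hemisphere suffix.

37°00′25.92″ S, 100°32′57.38″ W

Lat: fractional minutes 0.43200 × 60 = 25.9200″
λ: 32.95630′ → 32′ and 0.95630 × 60 = 57.3780″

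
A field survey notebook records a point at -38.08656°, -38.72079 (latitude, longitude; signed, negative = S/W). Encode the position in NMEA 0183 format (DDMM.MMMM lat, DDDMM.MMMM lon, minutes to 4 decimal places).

Latitude is negative → S; |value| = 38.086560
Latitude: 38° + 0.086560 × 60 = 38° 5.193600′
Longitude is negative → W; |value| = 38.720790
Longitude: minutes = (38.720790 − 38) × 60 = 43.247400

3805.1936,S / 03843.2474,W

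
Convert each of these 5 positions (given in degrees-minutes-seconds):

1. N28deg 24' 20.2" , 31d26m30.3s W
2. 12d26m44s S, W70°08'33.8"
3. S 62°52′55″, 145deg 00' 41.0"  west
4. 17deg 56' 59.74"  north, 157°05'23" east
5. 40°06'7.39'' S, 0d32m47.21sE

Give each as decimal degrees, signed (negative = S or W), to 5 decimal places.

Point 1:
  Lat: 28 + 24/60 + 20.2/3600 = 28.405611
  N → positive
  Longitude: 26′ + 30.3″ = 26.50500′; 31 + 26.50500/60 = 31.441750
  W → negative
Point 2:
  Latitude: 26′ + 44″ = 26.73333′; 12 + 26.73333/60 = 12.445556
  S ⇒ negate
  Longitude: 8′ + 33.8″ = 8.56333′; 70 + 8.56333/60 = 70.142722
  W → negative
Point 3:
  Latitude: 62° + 52/60 + 55/3600 = 62 + 0.866667 + 0.015278 = 62.881944
  hemisphere S, so the sign is −
  λ: 145 + 0/60 + 41/3600 = 145.011389
  W ⇒ negate
Point 4:
  φ: 17° + 56/60 + 59.74/3600 = 17 + 0.933333 + 0.016594 = 17.949928
  N ⇒ keep positive
  λ: 5′ + 23″ = 5.38333′; 157 + 5.38333/60 = 157.089722
  E ⇒ keep positive
Point 5:
  φ: 40 + 6/60 + 7.39/3600 = 40.102053
  S ⇒ negate
  Longitude: 32′ + 47.21″ = 32.78683′; 0 + 32.78683/60 = 0.546447
  E ⇒ keep positive

1. 28.40561, -31.44175
2. -12.44556, -70.14272
3. -62.88194, -145.01139
4. 17.94993, 157.08972
5. -40.10205, 0.54645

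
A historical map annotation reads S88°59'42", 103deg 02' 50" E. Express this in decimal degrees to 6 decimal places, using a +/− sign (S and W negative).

-88.995000, 103.047222

Lat: 59′ + 42″ = 59.70000′; 88 + 59.70000/60 = 88.9950000
hemisphere S, so the sign is −
Lon: 2′ + 50″ = 2.83333′; 103 + 2.83333/60 = 103.0472222
E → positive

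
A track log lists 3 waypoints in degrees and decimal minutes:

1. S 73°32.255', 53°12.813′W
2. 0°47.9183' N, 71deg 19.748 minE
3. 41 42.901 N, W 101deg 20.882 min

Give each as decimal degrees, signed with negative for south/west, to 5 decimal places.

Point 1:
  φ: 32.255′ = 0.537583°; total 73.537583
  hemisphere S, so the sign is −
  Longitude: 12.813′ = 0.213550°; total 53.213550
  W → negative
Point 2:
  Lat: 47.9183′ = 0.798638°; total 0.798638
  N → positive
  λ: 71 + 19.748/60 = 71.329133
  E → positive
Point 3:
  φ: 41 + 42.901/60 = 41.715017
  N ⇒ keep positive
  Longitude: 20.882′ = 0.348033°; total 101.348033
  hemisphere W, so the sign is −

1. -73.53758, -53.21355
2. 0.79864, 71.32913
3. 41.71502, -101.34803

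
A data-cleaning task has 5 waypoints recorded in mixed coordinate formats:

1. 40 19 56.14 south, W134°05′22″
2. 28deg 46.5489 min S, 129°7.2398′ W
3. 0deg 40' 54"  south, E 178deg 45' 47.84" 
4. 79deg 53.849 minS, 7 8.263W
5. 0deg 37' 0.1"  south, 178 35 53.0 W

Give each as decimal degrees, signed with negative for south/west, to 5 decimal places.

1. -40.33226, -134.08944
2. -28.77582, -129.12066
3. -0.68167, 178.76329
4. -79.89748, -7.13772
5. -0.61669, -178.59806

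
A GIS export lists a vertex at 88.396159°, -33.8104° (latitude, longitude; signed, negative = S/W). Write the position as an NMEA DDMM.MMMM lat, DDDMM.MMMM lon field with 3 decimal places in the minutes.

φ: fractional part 0.396159 → 23.76954 minutes
Longitude is negative → W; |value| = 33.810400
Lon: 33° + 0.810400 × 60 = 33° 48.62400′

8823.770,N / 03348.624,W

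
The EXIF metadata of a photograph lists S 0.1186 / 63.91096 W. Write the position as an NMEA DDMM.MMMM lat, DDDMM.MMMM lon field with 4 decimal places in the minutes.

0007.1160,S / 06354.6576,W

Lat: minutes = (0.118600 − 0) × 60 = 7.116000
λ: 63° + 0.910960 × 60 = 63° 54.657600′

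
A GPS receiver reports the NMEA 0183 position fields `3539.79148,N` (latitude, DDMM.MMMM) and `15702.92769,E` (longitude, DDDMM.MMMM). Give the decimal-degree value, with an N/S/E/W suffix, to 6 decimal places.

35.663191° N, 157.048795° E

Lat: degrees = first 2 digits = 35, minutes = 39.79148; 35 + 39.79148/60 = 35.6631913
Longitude: split at 3 digits → 157° and 2.92769′; 157 + 2.92769/60 = 157.0487948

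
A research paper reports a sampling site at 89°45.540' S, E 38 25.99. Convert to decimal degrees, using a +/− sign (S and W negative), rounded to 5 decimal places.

-89.75900, 38.43317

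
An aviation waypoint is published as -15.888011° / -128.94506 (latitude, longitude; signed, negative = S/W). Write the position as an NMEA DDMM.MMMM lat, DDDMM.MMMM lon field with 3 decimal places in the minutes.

Latitude is negative → S; |value| = 15.888011
Latitude: 15° + 0.888011 × 60 = 15° 53.28066′
Longitude is negative → W; |value| = 128.945060
Longitude: fractional part 0.945060 → 56.70360 minutes

1553.281,S / 12856.704,W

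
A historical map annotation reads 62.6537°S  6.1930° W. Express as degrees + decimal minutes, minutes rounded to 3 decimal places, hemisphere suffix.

Lat: minutes = (62.653700 − 62) × 60 = 39.22200
λ: minutes = (6.193000 − 6) × 60 = 11.58000

62° 39.222′ S, 6° 11.580′ W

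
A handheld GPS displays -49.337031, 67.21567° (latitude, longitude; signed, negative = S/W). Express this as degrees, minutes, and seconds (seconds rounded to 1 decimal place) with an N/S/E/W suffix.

49°20′13.3″ S, 67°12′56.4″ E

Latitude is negative → S; |value| = 49.337031
Lat: 0.337031 × 60 = 20.22186′ → 20′, remainder × 60 = 13.312″
λ: whole degrees 67; 12.94020′ → 12′ and 56.412″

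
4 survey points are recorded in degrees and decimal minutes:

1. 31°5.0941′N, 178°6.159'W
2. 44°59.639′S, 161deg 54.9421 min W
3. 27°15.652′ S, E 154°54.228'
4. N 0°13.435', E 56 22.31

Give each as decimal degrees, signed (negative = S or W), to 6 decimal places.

1. 31.084902, -178.102650
2. -44.993983, -161.915702
3. -27.260867, 154.903800
4. 0.223917, 56.371833

Point 1:
  Latitude: 31 + 5.0941/60 = 31.0849017
  N ⇒ keep positive
  Lon: 178 + 6.159/60 = 178.1026500
  W ⇒ negate
Point 2:
  φ: 59.639′ = 0.993983°; total 44.9939833
  S ⇒ negate
  Longitude: 161 + 54.9421/60 = 161.9157017
  W ⇒ negate
Point 3:
  φ: 27 + 15.652/60 = 27.2608667
  hemisphere S, so the sign is −
  Longitude: 154 + 54.228/60 = 154.9038000
  E ⇒ keep positive
Point 4:
  φ: 0 + 13.435/60 = 0.2239167
  N → positive
  λ: 22.31′ = 0.371833°; total 56.3718333
  E ⇒ keep positive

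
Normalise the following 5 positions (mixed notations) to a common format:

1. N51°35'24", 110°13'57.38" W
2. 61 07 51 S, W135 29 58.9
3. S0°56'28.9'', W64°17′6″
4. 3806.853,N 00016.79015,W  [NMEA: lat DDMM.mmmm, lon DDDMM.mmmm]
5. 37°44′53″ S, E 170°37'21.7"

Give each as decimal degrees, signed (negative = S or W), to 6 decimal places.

Point 1:
  φ: 51° + 35/60 + 24/3600 = 51 + 0.583333 + 0.006667 = 51.5900000
  N → positive
  Longitude: 13′ + 57.38″ = 13.95633′; 110 + 13.95633/60 = 110.2326056
  hemisphere W, so the sign is −
Point 2:
  φ: 7′ + 51″ = 7.85000′; 61 + 7.85000/60 = 61.1308333
  hemisphere S, so the sign is −
  Lon: 29′ + 58.9″ = 29.98167′; 135 + 29.98167/60 = 135.4996944
  W → negative
Point 3:
  Lat: 0° + 56/60 + 28.9/3600 = 0 + 0.933333 + 0.008028 = 0.9413611
  S ⇒ negate
  λ: 64° + 17/60 + 6/3600 = 64 + 0.283333 + 0.001667 = 64.2850000
  W → negative
Point 4:
  φ: degrees = first 2 digits = 38, minutes = 6.853; 38 + 6.853/60 = 38.1142167
  N ⇒ keep positive
  λ: split at 3 digits → 000° and 16.79015′; 0 + 16.79015/60 = 0.2798358
  W ⇒ negate
Point 5:
  Latitude: 37° + 44/60 + 53/3600 = 37 + 0.733333 + 0.014722 = 37.7480556
  hemisphere S, so the sign is −
  Lon: 170 + 37/60 + 21.7/3600 = 170.6226944
  E ⇒ keep positive

1. 51.590000, -110.232606
2. -61.130833, -135.499694
3. -0.941361, -64.285000
4. 38.114217, -0.279836
5. -37.748056, 170.622694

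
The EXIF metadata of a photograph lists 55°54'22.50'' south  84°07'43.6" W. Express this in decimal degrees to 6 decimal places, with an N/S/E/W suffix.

Lat: 55° + 54/60 + 22.5/3600 = 55 + 0.900000 + 0.006250 = 55.9062500
Lon: 7′ + 43.6″ = 7.72667′; 84 + 7.72667/60 = 84.1287778

55.906250° S, 84.128778° W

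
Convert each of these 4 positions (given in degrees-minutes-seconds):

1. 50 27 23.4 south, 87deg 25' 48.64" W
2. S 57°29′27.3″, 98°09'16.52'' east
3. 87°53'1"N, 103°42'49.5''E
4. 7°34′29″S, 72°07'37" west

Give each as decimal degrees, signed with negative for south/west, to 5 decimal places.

Point 1:
  φ: 50 + 27/60 + 23.4/3600 = 50.456500
  hemisphere S, so the sign is −
  Longitude: 25′ + 48.64″ = 25.81067′; 87 + 25.81067/60 = 87.430178
  W ⇒ negate
Point 2:
  φ: 57 + 29/60 + 27.3/3600 = 57.490917
  S ⇒ negate
  Lon: 98 + 9/60 + 16.52/3600 = 98.154589
  E ⇒ keep positive
Point 3:
  Lat: 87 + 53/60 + 1/3600 = 87.883611
  N ⇒ keep positive
  λ: 103° + 42/60 + 49.5/3600 = 103 + 0.700000 + 0.013750 = 103.713750
  E ⇒ keep positive
Point 4:
  φ: 7° + 34/60 + 29/3600 = 7 + 0.566667 + 0.008056 = 7.574722
  hemisphere S, so the sign is −
  Longitude: 7′ + 37″ = 7.61667′; 72 + 7.61667/60 = 72.126944
  hemisphere W, so the sign is −

1. -50.45650, -87.43018
2. -57.49092, 98.15459
3. 87.88361, 103.71375
4. -7.57472, -72.12694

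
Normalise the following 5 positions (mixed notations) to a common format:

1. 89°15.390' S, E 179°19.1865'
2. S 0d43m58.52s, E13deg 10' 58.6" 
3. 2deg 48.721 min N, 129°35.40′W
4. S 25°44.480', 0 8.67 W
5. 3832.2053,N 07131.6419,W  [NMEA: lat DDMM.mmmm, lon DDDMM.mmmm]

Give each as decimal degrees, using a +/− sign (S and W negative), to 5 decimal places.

Point 1:
  Latitude: 15.39′ = 0.256500°; total 89.256500
  S ⇒ negate
  Longitude: 19.1865′ = 0.319775°; total 179.319775
  E ⇒ keep positive
Point 2:
  φ: 0 + 43/60 + 58.52/3600 = 0.732922
  S ⇒ negate
  Longitude: 13 + 10/60 + 58.6/3600 = 13.182944
  E ⇒ keep positive
Point 3:
  Lat: 48.721′ = 0.812017°; total 2.812017
  N ⇒ keep positive
  Longitude: 35.4′ = 0.590000°; total 129.590000
  W → negative
Point 4:
  Lat: 44.48′ = 0.741333°; total 25.741333
  S → negative
  Longitude: 8.67′ = 0.144500°; total 0.144500
  W → negative
Point 5:
  Lat: split at 2 digits → 38° and 32.2053′; 38 + 32.2053/60 = 38.536755
  N → positive
  Lon: degrees = first 3 digits = 71, minutes = 31.6419; 71 + 31.6419/60 = 71.527365
  W → negative

1. -89.25650, 179.31978
2. -0.73292, 13.18294
3. 2.81202, -129.59000
4. -25.74133, -0.14450
5. 38.53676, -71.52737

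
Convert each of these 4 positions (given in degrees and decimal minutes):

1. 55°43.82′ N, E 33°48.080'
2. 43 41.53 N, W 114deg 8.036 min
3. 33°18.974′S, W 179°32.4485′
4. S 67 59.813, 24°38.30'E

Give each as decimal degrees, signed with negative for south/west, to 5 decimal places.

Point 1:
  Lat: 43.82′ = 0.730333°; total 55.730333
  N ⇒ keep positive
  Longitude: 33 + 48.08/60 = 33.801333
  E → positive
Point 2:
  Lat: 43 + 41.53/60 = 43.692167
  N → positive
  λ: 114 + 8.036/60 = 114.133933
  hemisphere W, so the sign is −
Point 3:
  Lat: 18.974′ = 0.316233°; total 33.316233
  S → negative
  Lon: 179 + 32.4485/60 = 179.540808
  W → negative
Point 4:
  φ: 67 + 59.813/60 = 67.996883
  hemisphere S, so the sign is −
  Longitude: 24 + 38.3/60 = 24.638333
  E ⇒ keep positive

1. 55.73033, 33.80133
2. 43.69217, -114.13393
3. -33.31623, -179.54081
4. -67.99688, 24.63833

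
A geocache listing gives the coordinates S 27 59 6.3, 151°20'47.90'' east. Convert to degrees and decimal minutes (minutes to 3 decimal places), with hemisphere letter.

27° 59.105′ S, 151° 20.798′ E

Lat: seconds/60 = 0.10500; minutes = 59 + 0.10500 = 59.10500
Lon: 20 + 47.9/60 = 20.79833′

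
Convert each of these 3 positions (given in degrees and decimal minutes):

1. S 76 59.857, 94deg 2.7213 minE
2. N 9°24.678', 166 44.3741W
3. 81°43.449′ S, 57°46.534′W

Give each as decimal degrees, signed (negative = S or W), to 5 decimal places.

1. -76.99762, 94.04536
2. 9.41130, -166.73957
3. -81.72415, -57.77557

Point 1:
  Latitude: 76 + 59.857/60 = 76.997617
  S → negative
  Longitude: 94 + 2.7213/60 = 94.045355
  E → positive
Point 2:
  φ: 9 + 24.678/60 = 9.411300
  N → positive
  λ: 44.3741′ = 0.739568°; total 166.739568
  W ⇒ negate
Point 3:
  φ: 81 + 43.449/60 = 81.724150
  S ⇒ negate
  Longitude: 57 + 46.534/60 = 57.775567
  hemisphere W, so the sign is −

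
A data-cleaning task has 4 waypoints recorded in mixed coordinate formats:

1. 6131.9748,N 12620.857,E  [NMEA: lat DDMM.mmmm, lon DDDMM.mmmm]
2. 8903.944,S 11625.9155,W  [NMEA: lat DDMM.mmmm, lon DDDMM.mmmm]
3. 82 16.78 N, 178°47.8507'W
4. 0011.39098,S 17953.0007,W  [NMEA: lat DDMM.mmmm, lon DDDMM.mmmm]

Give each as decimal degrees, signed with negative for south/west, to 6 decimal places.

Point 1:
  Lat: degrees = first 2 digits = 61, minutes = 31.9748; 61 + 31.9748/60 = 61.5329133
  N ⇒ keep positive
  Longitude: split at 3 digits → 126° and 20.857′; 126 + 20.857/60 = 126.3476167
  E → positive
Point 2:
  Latitude: split at 2 digits → 89° and 3.944′; 89 + 3.944/60 = 89.0657333
  S ⇒ negate
  Longitude: split at 3 digits → 116° and 25.9155′; 116 + 25.9155/60 = 116.4319250
  hemisphere W, so the sign is −
Point 3:
  φ: 16.78′ = 0.279667°; total 82.2796667
  N → positive
  Lon: 178 + 47.8507/60 = 178.7975117
  W ⇒ negate
Point 4:
  Latitude: degrees = first 2 digits = 0, minutes = 11.39098; 0 + 11.39098/60 = 0.1898497
  S → negative
  Longitude: degrees = first 3 digits = 179, minutes = 53.0007; 179 + 53.0007/60 = 179.8833450
  hemisphere W, so the sign is −

1. 61.532913, 126.347617
2. -89.065733, -116.431925
3. 82.279667, -178.797512
4. -0.189850, -179.883345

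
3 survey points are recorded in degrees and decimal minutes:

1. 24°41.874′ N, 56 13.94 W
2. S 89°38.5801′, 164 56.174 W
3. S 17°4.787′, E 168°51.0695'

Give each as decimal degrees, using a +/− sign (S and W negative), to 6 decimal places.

Point 1:
  Latitude: 41.874′ = 0.697900°; total 24.6979000
  N → positive
  Lon: 13.94′ = 0.232333°; total 56.2323333
  W ⇒ negate
Point 2:
  Latitude: 89 + 38.5801/60 = 89.6430017
  S → negative
  Longitude: 56.174′ = 0.936233°; total 164.9362333
  hemisphere W, so the sign is −
Point 3:
  φ: 4.787′ = 0.079783°; total 17.0797833
  S → negative
  Lon: 51.0695′ = 0.851158°; total 168.8511583
  E → positive

1. 24.697900, -56.232333
2. -89.643002, -164.936233
3. -17.079783, 168.851158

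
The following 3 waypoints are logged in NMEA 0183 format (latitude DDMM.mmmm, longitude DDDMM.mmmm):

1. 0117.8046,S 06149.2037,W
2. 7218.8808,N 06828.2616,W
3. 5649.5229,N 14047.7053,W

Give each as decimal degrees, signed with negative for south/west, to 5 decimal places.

Point 1:
  Lat: degrees = first 2 digits = 1, minutes = 17.8046; 1 + 17.8046/60 = 1.296743
  hemisphere S, so the sign is −
  Lon: split at 3 digits → 061° and 49.2037′; 61 + 49.2037/60 = 61.820062
  W → negative
Point 2:
  φ: degrees = first 2 digits = 72, minutes = 18.8808; 72 + 18.8808/60 = 72.314680
  N → positive
  λ: degrees = first 3 digits = 68, minutes = 28.2616; 68 + 28.2616/60 = 68.471027
  hemisphere W, so the sign is −
Point 3:
  Latitude: degrees = first 2 digits = 56, minutes = 49.5229; 56 + 49.5229/60 = 56.825382
  N ⇒ keep positive
  λ: split at 3 digits → 140° and 47.7053′; 140 + 47.7053/60 = 140.795088
  W → negative

1. -1.29674, -61.82006
2. 72.31468, -68.47103
3. 56.82538, -140.79509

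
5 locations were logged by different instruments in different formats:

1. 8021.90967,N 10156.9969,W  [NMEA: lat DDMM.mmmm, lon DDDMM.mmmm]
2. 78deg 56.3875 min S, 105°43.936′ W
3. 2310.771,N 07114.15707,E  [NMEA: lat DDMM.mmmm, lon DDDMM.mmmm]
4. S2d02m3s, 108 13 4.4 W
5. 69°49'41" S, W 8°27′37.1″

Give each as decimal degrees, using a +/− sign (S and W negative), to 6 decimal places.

Point 1:
  Lat: degrees = first 2 digits = 80, minutes = 21.90967; 80 + 21.90967/60 = 80.3651612
  N → positive
  λ: split at 3 digits → 101° and 56.9969′; 101 + 56.9969/60 = 101.9499483
  W ⇒ negate
Point 2:
  Lat: 78 + 56.3875/60 = 78.9397917
  hemisphere S, so the sign is −
  Longitude: 105 + 43.936/60 = 105.7322667
  hemisphere W, so the sign is −
Point 3:
  Latitude: split at 2 digits → 23° and 10.771′; 23 + 10.771/60 = 23.1795167
  N → positive
  Longitude: degrees = first 3 digits = 71, minutes = 14.15707; 71 + 14.15707/60 = 71.2359512
  E ⇒ keep positive
Point 4:
  Latitude: 2° + 2/60 + 3/3600 = 2 + 0.033333 + 0.000833 = 2.0341667
  S → negative
  Longitude: 108 + 13/60 + 4.4/3600 = 108.2178889
  hemisphere W, so the sign is −
Point 5:
  φ: 69° + 49/60 + 41/3600 = 69 + 0.816667 + 0.011389 = 69.8280556
  hemisphere S, so the sign is −
  λ: 8 + 27/60 + 37.1/3600 = 8.4603056
  W ⇒ negate

1. 80.365161, -101.949948
2. -78.939792, -105.732267
3. 23.179517, 71.235951
4. -2.034167, -108.217889
5. -69.828056, -8.460306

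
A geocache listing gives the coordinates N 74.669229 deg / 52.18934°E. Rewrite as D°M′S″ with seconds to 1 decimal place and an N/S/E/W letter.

74°40′9.2″ N, 52°11′21.6″ E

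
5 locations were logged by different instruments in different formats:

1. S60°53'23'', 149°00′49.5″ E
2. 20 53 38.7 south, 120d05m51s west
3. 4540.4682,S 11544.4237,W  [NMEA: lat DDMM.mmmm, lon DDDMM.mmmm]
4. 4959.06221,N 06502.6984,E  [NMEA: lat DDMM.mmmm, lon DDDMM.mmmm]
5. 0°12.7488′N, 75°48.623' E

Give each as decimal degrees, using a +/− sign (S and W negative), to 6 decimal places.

1. -60.889722, 149.013750
2. -20.894083, -120.097500
3. -45.674470, -115.740395
4. 49.984370, 65.044973
5. 0.212480, 75.810383

Point 1:
  Lat: 60° + 53/60 + 23/3600 = 60 + 0.883333 + 0.006389 = 60.8897222
  hemisphere S, so the sign is −
  Longitude: 149° + 0/60 + 49.5/3600 = 149 + 0.000000 + 0.013750 = 149.0137500
  E ⇒ keep positive
Point 2:
  Lat: 53′ + 38.7″ = 53.64500′; 20 + 53.64500/60 = 20.8940833
  S → negative
  Lon: 120 + 5/60 + 51/3600 = 120.0975000
  hemisphere W, so the sign is −
Point 3:
  Lat: split at 2 digits → 45° and 40.4682′; 45 + 40.4682/60 = 45.6744700
  S ⇒ negate
  Lon: split at 3 digits → 115° and 44.4237′; 115 + 44.4237/60 = 115.7403950
  W ⇒ negate
Point 4:
  Lat: degrees = first 2 digits = 49, minutes = 59.06221; 49 + 59.06221/60 = 49.9843702
  N ⇒ keep positive
  Lon: degrees = first 3 digits = 65, minutes = 2.6984; 65 + 2.6984/60 = 65.0449733
  E ⇒ keep positive
Point 5:
  Lat: 12.7488′ = 0.212480°; total 0.2124800
  N ⇒ keep positive
  λ: 75 + 48.623/60 = 75.8103833
  E ⇒ keep positive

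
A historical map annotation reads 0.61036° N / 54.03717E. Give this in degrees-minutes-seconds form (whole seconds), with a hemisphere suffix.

φ: 0.610360° → 36.62160′; 0.62160 × 60 = 37.30″
Longitude: whole degrees 54; 2.23020′ → 2′ and 13.81″

0°36′37″ N, 54°02′14″ E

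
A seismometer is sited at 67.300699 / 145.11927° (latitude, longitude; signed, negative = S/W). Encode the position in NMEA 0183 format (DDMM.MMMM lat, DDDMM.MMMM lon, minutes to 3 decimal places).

φ: minutes = (67.300699 − 67) × 60 = 18.04194
λ: minutes = (145.119270 − 145) × 60 = 7.15620

6718.042,N / 14507.156,E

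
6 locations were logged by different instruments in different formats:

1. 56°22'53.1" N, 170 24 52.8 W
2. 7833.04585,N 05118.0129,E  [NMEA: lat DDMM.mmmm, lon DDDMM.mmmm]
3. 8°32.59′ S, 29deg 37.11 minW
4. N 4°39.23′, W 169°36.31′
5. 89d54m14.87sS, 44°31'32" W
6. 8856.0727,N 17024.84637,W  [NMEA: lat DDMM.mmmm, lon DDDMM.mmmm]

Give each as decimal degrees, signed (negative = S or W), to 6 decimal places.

Point 1:
  φ: 22′ + 53.1″ = 22.88500′; 56 + 22.88500/60 = 56.3814167
  N ⇒ keep positive
  Lon: 24′ + 52.8″ = 24.88000′; 170 + 24.88000/60 = 170.4146667
  W ⇒ negate
Point 2:
  Lat: degrees = first 2 digits = 78, minutes = 33.04585; 78 + 33.04585/60 = 78.5507642
  N ⇒ keep positive
  λ: split at 3 digits → 051° and 18.0129′; 51 + 18.0129/60 = 51.3002150
  E → positive
Point 3:
  φ: 8 + 32.59/60 = 8.5431667
  S ⇒ negate
  λ: 37.11′ = 0.618500°; total 29.6185000
  W ⇒ negate
Point 4:
  φ: 39.23′ = 0.653833°; total 4.6538333
  N → positive
  Longitude: 169 + 36.31/60 = 169.6051667
  W ⇒ negate
Point 5:
  Lat: 89 + 54/60 + 14.87/3600 = 89.9041306
  S → negative
  Lon: 44° + 31/60 + 32/3600 = 44 + 0.516667 + 0.008889 = 44.5255556
  W ⇒ negate
Point 6:
  φ: split at 2 digits → 88° and 56.0727′; 88 + 56.0727/60 = 88.9345450
  N → positive
  Lon: degrees = first 3 digits = 170, minutes = 24.84637; 170 + 24.84637/60 = 170.4141062
  W → negative

1. 56.381417, -170.414667
2. 78.550764, 51.300215
3. -8.543167, -29.618500
4. 4.653833, -169.605167
5. -89.904131, -44.525556
6. 88.934545, -170.414106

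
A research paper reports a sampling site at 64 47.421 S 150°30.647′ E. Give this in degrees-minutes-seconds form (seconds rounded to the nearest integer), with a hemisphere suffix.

φ: fractional minutes 0.42100 × 60 = 25.26″
Longitude: fractional minutes 0.64700 × 60 = 38.82″

64°47′25″ S, 150°30′39″ E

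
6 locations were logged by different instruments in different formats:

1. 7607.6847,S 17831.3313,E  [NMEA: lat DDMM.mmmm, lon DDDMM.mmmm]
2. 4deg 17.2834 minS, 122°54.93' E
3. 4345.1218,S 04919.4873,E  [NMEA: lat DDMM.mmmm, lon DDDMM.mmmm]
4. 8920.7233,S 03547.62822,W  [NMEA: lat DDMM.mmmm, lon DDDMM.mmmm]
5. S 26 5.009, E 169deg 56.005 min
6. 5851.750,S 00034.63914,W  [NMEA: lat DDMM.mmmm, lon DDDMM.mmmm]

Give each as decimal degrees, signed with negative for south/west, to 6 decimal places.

Point 1:
  Lat: degrees = first 2 digits = 76, minutes = 7.6847; 76 + 7.6847/60 = 76.1280783
  S → negative
  λ: split at 3 digits → 178° and 31.3313′; 178 + 31.3313/60 = 178.5221883
  E → positive
Point 2:
  φ: 17.2834′ = 0.288057°; total 4.2880567
  S ⇒ negate
  Lon: 122 + 54.93/60 = 122.9155000
  E ⇒ keep positive
Point 3:
  φ: degrees = first 2 digits = 43, minutes = 45.1218; 43 + 45.1218/60 = 43.7520300
  hemisphere S, so the sign is −
  Lon: split at 3 digits → 049° and 19.4873′; 49 + 19.4873/60 = 49.3247883
  E → positive
Point 4:
  φ: split at 2 digits → 89° and 20.7233′; 89 + 20.7233/60 = 89.3453883
  hemisphere S, so the sign is −
  Longitude: degrees = first 3 digits = 35, minutes = 47.62822; 35 + 47.62822/60 = 35.7938037
  W → negative
Point 5:
  φ: 5.009′ = 0.083483°; total 26.0834833
  hemisphere S, so the sign is −
  Lon: 56.005′ = 0.933417°; total 169.9334167
  E → positive
Point 6:
  φ: degrees = first 2 digits = 58, minutes = 51.75; 58 + 51.75/60 = 58.8625000
  S → negative
  Longitude: split at 3 digits → 000° and 34.63914′; 0 + 34.63914/60 = 0.5773190
  W → negative

1. -76.128078, 178.522188
2. -4.288057, 122.915500
3. -43.752030, 49.324788
4. -89.345388, -35.793804
5. -26.083483, 169.933417
6. -58.862500, -0.577319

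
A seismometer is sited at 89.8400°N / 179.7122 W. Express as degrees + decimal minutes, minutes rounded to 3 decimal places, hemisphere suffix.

89° 50.400′ N, 179° 42.732′ W

Latitude: fractional part 0.840000 → 50.40000 minutes
Lon: 179° + 0.712200 × 60 = 179° 42.73200′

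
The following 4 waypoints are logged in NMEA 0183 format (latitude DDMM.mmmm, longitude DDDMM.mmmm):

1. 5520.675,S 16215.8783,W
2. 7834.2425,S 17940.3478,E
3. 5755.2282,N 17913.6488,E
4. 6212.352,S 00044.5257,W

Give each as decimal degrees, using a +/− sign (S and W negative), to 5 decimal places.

1. -55.34458, -162.26464
2. -78.57071, 179.67246
3. 57.92047, 179.22748
4. -62.20587, -0.74210

Point 1:
  Lat: degrees = first 2 digits = 55, minutes = 20.675; 55 + 20.675/60 = 55.344583
  S ⇒ negate
  Lon: split at 3 digits → 162° and 15.8783′; 162 + 15.8783/60 = 162.264638
  W ⇒ negate
Point 2:
  Lat: split at 2 digits → 78° and 34.2425′; 78 + 34.2425/60 = 78.570708
  hemisphere S, so the sign is −
  Lon: degrees = first 3 digits = 179, minutes = 40.3478; 179 + 40.3478/60 = 179.672463
  E → positive
Point 3:
  Lat: split at 2 digits → 57° and 55.2282′; 57 + 55.2282/60 = 57.920470
  N ⇒ keep positive
  λ: split at 3 digits → 179° and 13.6488′; 179 + 13.6488/60 = 179.227480
  E ⇒ keep positive
Point 4:
  Lat: split at 2 digits → 62° and 12.352′; 62 + 12.352/60 = 62.205867
  S → negative
  Lon: degrees = first 3 digits = 0, minutes = 44.5257; 0 + 44.5257/60 = 0.742095
  hemisphere W, so the sign is −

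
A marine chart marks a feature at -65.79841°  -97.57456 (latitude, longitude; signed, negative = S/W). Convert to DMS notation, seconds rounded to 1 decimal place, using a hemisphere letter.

65°47′54.3″ S, 97°34′28.4″ W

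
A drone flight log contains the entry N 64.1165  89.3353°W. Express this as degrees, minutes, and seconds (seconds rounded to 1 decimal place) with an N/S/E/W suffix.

φ: whole degrees 64; 6.99000′ → 6′ and 59.400″
Lon: 0.335300 × 60 = 20.11800′ → 20′, remainder × 60 = 7.080″

64°06′59.4″ N, 89°20′7.1″ W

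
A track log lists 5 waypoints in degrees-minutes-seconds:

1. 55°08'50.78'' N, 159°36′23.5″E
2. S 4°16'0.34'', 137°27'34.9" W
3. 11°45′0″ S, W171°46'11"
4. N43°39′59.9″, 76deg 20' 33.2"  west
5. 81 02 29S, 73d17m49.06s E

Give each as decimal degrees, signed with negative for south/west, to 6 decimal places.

Point 1:
  φ: 55 + 8/60 + 50.78/3600 = 55.1474389
  N ⇒ keep positive
  λ: 36′ + 23.5″ = 36.39167′; 159 + 36.39167/60 = 159.6065278
  E ⇒ keep positive
Point 2:
  Latitude: 4 + 16/60 + 0.34/3600 = 4.2667611
  S ⇒ negate
  Longitude: 27′ + 34.9″ = 27.58167′; 137 + 27.58167/60 = 137.4596944
  W → negative
Point 3:
  Latitude: 45′ + 0″ = 45.00000′; 11 + 45.00000/60 = 11.7500000
  S ⇒ negate
  Lon: 46′ + 11″ = 46.18333′; 171 + 46.18333/60 = 171.7697222
  W → negative
Point 4:
  φ: 43 + 39/60 + 59.9/3600 = 43.6666389
  N → positive
  λ: 76° + 20/60 + 33.2/3600 = 76 + 0.333333 + 0.009222 = 76.3425556
  W ⇒ negate
Point 5:
  φ: 81° + 2/60 + 29/3600 = 81 + 0.033333 + 0.008056 = 81.0413889
  hemisphere S, so the sign is −
  Lon: 17′ + 49.06″ = 17.81767′; 73 + 17.81767/60 = 73.2969611
  E ⇒ keep positive

1. 55.147439, 159.606528
2. -4.266761, -137.459694
3. -11.750000, -171.769722
4. 43.666639, -76.342556
5. -81.041389, 73.296961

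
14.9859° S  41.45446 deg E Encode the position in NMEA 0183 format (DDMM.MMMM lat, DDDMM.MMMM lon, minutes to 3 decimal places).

φ: fractional part 0.985900 → 59.15400 minutes
λ: minutes = (41.454460 − 41) × 60 = 27.26760

1459.154,S / 04127.268,E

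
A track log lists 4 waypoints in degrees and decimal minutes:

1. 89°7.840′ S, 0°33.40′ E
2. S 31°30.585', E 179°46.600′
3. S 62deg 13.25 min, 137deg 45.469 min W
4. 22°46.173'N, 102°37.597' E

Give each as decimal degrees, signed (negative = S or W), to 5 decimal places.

Point 1:
  Lat: 89 + 7.84/60 = 89.130667
  hemisphere S, so the sign is −
  Longitude: 33.4′ = 0.556667°; total 0.556667
  E → positive
Point 2:
  Latitude: 30.585′ = 0.509750°; total 31.509750
  hemisphere S, so the sign is −
  Lon: 179 + 46.6/60 = 179.776667
  E ⇒ keep positive
Point 3:
  Latitude: 62 + 13.25/60 = 62.220833
  S ⇒ negate
  λ: 137 + 45.469/60 = 137.757817
  W → negative
Point 4:
  φ: 22 + 46.173/60 = 22.769550
  N → positive
  Longitude: 102 + 37.597/60 = 102.626617
  E ⇒ keep positive

1. -89.13067, 0.55667
2. -31.50975, 179.77667
3. -62.22083, -137.75782
4. 22.76955, 102.62662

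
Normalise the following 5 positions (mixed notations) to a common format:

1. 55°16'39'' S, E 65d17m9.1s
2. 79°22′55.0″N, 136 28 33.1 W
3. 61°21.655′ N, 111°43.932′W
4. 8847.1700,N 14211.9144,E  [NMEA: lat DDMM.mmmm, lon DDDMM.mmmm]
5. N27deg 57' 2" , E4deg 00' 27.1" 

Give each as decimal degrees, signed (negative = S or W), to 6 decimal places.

1. -55.277500, 65.285861
2. 79.381944, -136.475861
3. 61.360917, -111.732200
4. 88.786167, 142.198573
5. 27.950556, 4.007528

Point 1:
  Latitude: 55° + 16/60 + 39/3600 = 55 + 0.266667 + 0.010833 = 55.2775000
  hemisphere S, so the sign is −
  Longitude: 17′ + 9.1″ = 17.15167′; 65 + 17.15167/60 = 65.2858611
  E → positive
Point 2:
  Lat: 79° + 22/60 + 55/3600 = 79 + 0.366667 + 0.015278 = 79.3819444
  N ⇒ keep positive
  Longitude: 136 + 28/60 + 33.1/3600 = 136.4758611
  W → negative
Point 3:
  φ: 61 + 21.655/60 = 61.3609167
  N ⇒ keep positive
  Longitude: 111 + 43.932/60 = 111.7322000
  W → negative
Point 4:
  φ: split at 2 digits → 88° and 47.17′; 88 + 47.17/60 = 88.7861667
  N ⇒ keep positive
  Longitude: split at 3 digits → 142° and 11.9144′; 142 + 11.9144/60 = 142.1985733
  E ⇒ keep positive
Point 5:
  Lat: 27° + 57/60 + 2/3600 = 27 + 0.950000 + 0.000556 = 27.9505556
  N → positive
  Longitude: 0′ + 27.1″ = 0.45167′; 4 + 0.45167/60 = 4.0075278
  E → positive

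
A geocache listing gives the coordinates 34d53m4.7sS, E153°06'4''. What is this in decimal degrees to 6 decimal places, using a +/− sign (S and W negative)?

-34.884639, 153.101111

Latitude: 34° + 53/60 + 4.7/3600 = 34 + 0.883333 + 0.001306 = 34.8846389
S → negative
Longitude: 153 + 6/60 + 4/3600 = 153.1011111
E ⇒ keep positive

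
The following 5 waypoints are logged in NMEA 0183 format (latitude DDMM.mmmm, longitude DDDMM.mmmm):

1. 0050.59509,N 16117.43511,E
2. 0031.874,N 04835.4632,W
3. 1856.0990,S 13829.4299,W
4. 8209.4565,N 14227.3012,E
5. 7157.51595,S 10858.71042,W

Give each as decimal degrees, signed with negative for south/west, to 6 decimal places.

1. 0.843252, 161.290585
2. 0.531233, -48.591053
3. -18.934983, -138.490498
4. 82.157608, 142.455020
5. -71.958599, -108.978507

Point 1:
  φ: split at 2 digits → 00° and 50.59509′; 0 + 50.59509/60 = 0.8432515
  N ⇒ keep positive
  Longitude: degrees = first 3 digits = 161, minutes = 17.43511; 161 + 17.43511/60 = 161.2905852
  E ⇒ keep positive
Point 2:
  φ: degrees = first 2 digits = 0, minutes = 31.874; 0 + 31.874/60 = 0.5312333
  N → positive
  Longitude: degrees = first 3 digits = 48, minutes = 35.4632; 48 + 35.4632/60 = 48.5910533
  hemisphere W, so the sign is −
Point 3:
  Lat: degrees = first 2 digits = 18, minutes = 56.099; 18 + 56.099/60 = 18.9349833
  S → negative
  Longitude: split at 3 digits → 138° and 29.4299′; 138 + 29.4299/60 = 138.4904983
  hemisphere W, so the sign is −
Point 4:
  φ: split at 2 digits → 82° and 9.4565′; 82 + 9.4565/60 = 82.1576083
  N → positive
  λ: split at 3 digits → 142° and 27.3012′; 142 + 27.3012/60 = 142.4550200
  E ⇒ keep positive
Point 5:
  Latitude: split at 2 digits → 71° and 57.51595′; 71 + 57.51595/60 = 71.9585992
  hemisphere S, so the sign is −
  λ: degrees = first 3 digits = 108, minutes = 58.71042; 108 + 58.71042/60 = 108.9785070
  W → negative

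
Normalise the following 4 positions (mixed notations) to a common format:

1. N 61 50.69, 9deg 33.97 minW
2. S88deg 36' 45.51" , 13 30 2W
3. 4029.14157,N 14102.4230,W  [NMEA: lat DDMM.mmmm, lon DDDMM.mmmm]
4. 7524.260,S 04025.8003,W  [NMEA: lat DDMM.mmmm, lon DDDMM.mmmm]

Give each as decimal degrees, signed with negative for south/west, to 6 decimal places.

Point 1:
  φ: 50.69′ = 0.844833°; total 61.8448333
  N → positive
  Lon: 9 + 33.97/60 = 9.5661667
  hemisphere W, so the sign is −
Point 2:
  φ: 88° + 36/60 + 45.51/3600 = 88 + 0.600000 + 0.012642 = 88.6126417
  hemisphere S, so the sign is −
  Lon: 30′ + 2″ = 30.03333′; 13 + 30.03333/60 = 13.5005556
  hemisphere W, so the sign is −
Point 3:
  Lat: degrees = first 2 digits = 40, minutes = 29.14157; 40 + 29.14157/60 = 40.4856928
  N → positive
  Longitude: split at 3 digits → 141° and 2.423′; 141 + 2.423/60 = 141.0403833
  hemisphere W, so the sign is −
Point 4:
  Lat: degrees = first 2 digits = 75, minutes = 24.26; 75 + 24.26/60 = 75.4043333
  S ⇒ negate
  λ: degrees = first 3 digits = 40, minutes = 25.8003; 40 + 25.8003/60 = 40.4300050
  W ⇒ negate

1. 61.844833, -9.566167
2. -88.612642, -13.500556
3. 40.485693, -141.040383
4. -75.404333, -40.430005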